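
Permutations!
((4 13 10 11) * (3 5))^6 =((3 5)(4 13 10 11))^6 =(4 10)(11 13)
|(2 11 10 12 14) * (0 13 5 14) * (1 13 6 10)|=12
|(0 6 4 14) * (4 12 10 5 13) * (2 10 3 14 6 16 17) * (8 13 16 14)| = 30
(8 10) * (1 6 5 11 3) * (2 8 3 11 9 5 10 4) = (11)(1 6 10 3)(2 8 4)(5 9) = [0, 6, 8, 1, 2, 9, 10, 7, 4, 5, 3, 11]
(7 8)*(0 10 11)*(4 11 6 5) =(0 10 6 5 4 11)(7 8) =[10, 1, 2, 3, 11, 4, 5, 8, 7, 9, 6, 0]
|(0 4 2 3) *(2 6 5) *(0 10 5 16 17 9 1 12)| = 8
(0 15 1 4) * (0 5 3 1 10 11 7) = (0 15 10 11 7)(1 4 5 3) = [15, 4, 2, 1, 5, 3, 6, 0, 8, 9, 11, 7, 12, 13, 14, 10]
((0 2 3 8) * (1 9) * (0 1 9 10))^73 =((0 2 3 8 1 10))^73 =(0 2 3 8 1 10)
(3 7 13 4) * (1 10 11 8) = (1 10 11 8)(3 7 13 4) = [0, 10, 2, 7, 3, 5, 6, 13, 1, 9, 11, 8, 12, 4]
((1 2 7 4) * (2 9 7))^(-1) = ((1 9 7 4))^(-1) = (1 4 7 9)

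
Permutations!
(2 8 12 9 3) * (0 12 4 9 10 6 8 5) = (0 12 10 6 8 4 9 3 2 5) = [12, 1, 5, 2, 9, 0, 8, 7, 4, 3, 6, 11, 10]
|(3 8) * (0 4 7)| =6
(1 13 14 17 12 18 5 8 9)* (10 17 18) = (1 13 14 18 5 8 9)(10 17 12) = [0, 13, 2, 3, 4, 8, 6, 7, 9, 1, 17, 11, 10, 14, 18, 15, 16, 12, 5]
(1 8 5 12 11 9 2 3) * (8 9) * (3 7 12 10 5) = [0, 9, 7, 1, 4, 10, 6, 12, 3, 2, 5, 8, 11] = (1 9 2 7 12 11 8 3)(5 10)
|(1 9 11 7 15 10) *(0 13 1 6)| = 9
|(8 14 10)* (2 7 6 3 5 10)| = |(2 7 6 3 5 10 8 14)| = 8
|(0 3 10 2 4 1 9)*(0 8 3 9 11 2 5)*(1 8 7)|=11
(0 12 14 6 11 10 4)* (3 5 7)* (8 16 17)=(0 12 14 6 11 10 4)(3 5 7)(8 16 17)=[12, 1, 2, 5, 0, 7, 11, 3, 16, 9, 4, 10, 14, 13, 6, 15, 17, 8]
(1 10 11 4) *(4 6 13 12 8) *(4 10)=(1 4)(6 13 12 8 10 11)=[0, 4, 2, 3, 1, 5, 13, 7, 10, 9, 11, 6, 8, 12]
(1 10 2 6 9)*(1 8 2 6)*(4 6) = (1 10 4 6 9 8 2) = [0, 10, 1, 3, 6, 5, 9, 7, 2, 8, 4]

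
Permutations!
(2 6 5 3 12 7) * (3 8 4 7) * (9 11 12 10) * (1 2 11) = (1 2 6 5 8 4 7 11 12 3 10 9) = [0, 2, 6, 10, 7, 8, 5, 11, 4, 1, 9, 12, 3]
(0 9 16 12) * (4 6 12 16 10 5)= [9, 1, 2, 3, 6, 4, 12, 7, 8, 10, 5, 11, 0, 13, 14, 15, 16]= (16)(0 9 10 5 4 6 12)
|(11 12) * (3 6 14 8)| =|(3 6 14 8)(11 12)| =4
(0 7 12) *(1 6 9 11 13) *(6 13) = [7, 13, 2, 3, 4, 5, 9, 12, 8, 11, 10, 6, 0, 1] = (0 7 12)(1 13)(6 9 11)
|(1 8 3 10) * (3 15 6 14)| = 7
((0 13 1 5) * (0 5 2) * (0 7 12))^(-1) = ((0 13 1 2 7 12))^(-1) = (0 12 7 2 1 13)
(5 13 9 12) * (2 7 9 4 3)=(2 7 9 12 5 13 4 3)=[0, 1, 7, 2, 3, 13, 6, 9, 8, 12, 10, 11, 5, 4]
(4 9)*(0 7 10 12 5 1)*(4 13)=[7, 0, 2, 3, 9, 1, 6, 10, 8, 13, 12, 11, 5, 4]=(0 7 10 12 5 1)(4 9 13)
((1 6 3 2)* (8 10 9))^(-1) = ((1 6 3 2)(8 10 9))^(-1) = (1 2 3 6)(8 9 10)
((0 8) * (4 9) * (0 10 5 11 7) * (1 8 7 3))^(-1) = ((0 7)(1 8 10 5 11 3)(4 9))^(-1) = (0 7)(1 3 11 5 10 8)(4 9)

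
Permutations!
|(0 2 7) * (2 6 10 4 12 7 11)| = 6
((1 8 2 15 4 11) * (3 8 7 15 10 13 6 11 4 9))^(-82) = (1 2 7 10 15 13 9 6 3 11 8)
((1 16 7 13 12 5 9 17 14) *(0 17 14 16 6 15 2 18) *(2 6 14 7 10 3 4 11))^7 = (0 2 4 10 17 18 11 3 16)(1 14)(5 7 12 9 13)(6 15) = ((0 17 16 10 3 4 11 2 18)(1 14)(5 9 7 13 12)(6 15))^7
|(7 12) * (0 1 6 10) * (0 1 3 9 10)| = 6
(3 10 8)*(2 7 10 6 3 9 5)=(2 7 10 8 9 5)(3 6)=[0, 1, 7, 6, 4, 2, 3, 10, 9, 5, 8]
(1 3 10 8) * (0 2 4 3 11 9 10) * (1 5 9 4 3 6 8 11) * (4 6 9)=(0 2 3)(4 9 10 11 6 8 5)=[2, 1, 3, 0, 9, 4, 8, 7, 5, 10, 11, 6]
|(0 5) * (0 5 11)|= 2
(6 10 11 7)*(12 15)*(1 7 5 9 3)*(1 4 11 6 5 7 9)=(1 9 3 4 11 7 5)(6 10)(12 15)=[0, 9, 2, 4, 11, 1, 10, 5, 8, 3, 6, 7, 15, 13, 14, 12]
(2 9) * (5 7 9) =(2 5 7 9) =[0, 1, 5, 3, 4, 7, 6, 9, 8, 2]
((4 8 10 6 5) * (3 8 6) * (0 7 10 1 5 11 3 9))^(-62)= ((0 7 10 9)(1 5 4 6 11 3 8))^(-62)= (0 10)(1 5 4 6 11 3 8)(7 9)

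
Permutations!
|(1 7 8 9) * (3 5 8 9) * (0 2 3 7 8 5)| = 12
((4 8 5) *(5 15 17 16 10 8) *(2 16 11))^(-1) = ((2 16 10 8 15 17 11)(4 5))^(-1) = (2 11 17 15 8 10 16)(4 5)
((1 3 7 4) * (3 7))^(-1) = (1 4 7)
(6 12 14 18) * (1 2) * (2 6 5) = (1 6 12 14 18 5 2) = [0, 6, 1, 3, 4, 2, 12, 7, 8, 9, 10, 11, 14, 13, 18, 15, 16, 17, 5]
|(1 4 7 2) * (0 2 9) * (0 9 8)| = |(9)(0 2 1 4 7 8)| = 6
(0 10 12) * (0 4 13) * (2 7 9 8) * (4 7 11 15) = (0 10 12 7 9 8 2 11 15 4 13) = [10, 1, 11, 3, 13, 5, 6, 9, 2, 8, 12, 15, 7, 0, 14, 4]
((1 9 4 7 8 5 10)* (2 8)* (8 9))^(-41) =(1 10 5 8)(2 7 4 9)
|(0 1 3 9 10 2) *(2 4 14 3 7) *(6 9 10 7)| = |(0 1 6 9 7 2)(3 10 4 14)| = 12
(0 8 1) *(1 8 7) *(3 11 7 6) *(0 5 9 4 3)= [6, 5, 2, 11, 3, 9, 0, 1, 8, 4, 10, 7]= (0 6)(1 5 9 4 3 11 7)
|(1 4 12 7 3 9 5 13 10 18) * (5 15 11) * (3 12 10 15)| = 4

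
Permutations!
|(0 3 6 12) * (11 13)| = 4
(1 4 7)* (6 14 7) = [0, 4, 2, 3, 6, 5, 14, 1, 8, 9, 10, 11, 12, 13, 7] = (1 4 6 14 7)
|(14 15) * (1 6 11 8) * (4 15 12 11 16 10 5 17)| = 12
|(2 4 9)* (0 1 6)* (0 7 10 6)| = 6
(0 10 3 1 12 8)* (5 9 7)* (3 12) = [10, 3, 2, 1, 4, 9, 6, 5, 0, 7, 12, 11, 8] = (0 10 12 8)(1 3)(5 9 7)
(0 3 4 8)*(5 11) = (0 3 4 8)(5 11) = [3, 1, 2, 4, 8, 11, 6, 7, 0, 9, 10, 5]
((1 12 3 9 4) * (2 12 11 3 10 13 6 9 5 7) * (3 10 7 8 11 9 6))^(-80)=(1 9 4)(2 12 7)(3 10 8)(5 13 11)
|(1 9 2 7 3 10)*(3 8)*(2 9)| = 6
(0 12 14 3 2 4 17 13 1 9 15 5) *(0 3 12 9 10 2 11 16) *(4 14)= (0 9 15 5 3 11 16)(1 10 2 14 12 4 17 13)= [9, 10, 14, 11, 17, 3, 6, 7, 8, 15, 2, 16, 4, 1, 12, 5, 0, 13]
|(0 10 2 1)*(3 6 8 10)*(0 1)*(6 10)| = 4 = |(0 3 10 2)(6 8)|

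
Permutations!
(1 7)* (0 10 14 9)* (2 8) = (0 10 14 9)(1 7)(2 8) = [10, 7, 8, 3, 4, 5, 6, 1, 2, 0, 14, 11, 12, 13, 9]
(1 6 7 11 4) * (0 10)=[10, 6, 2, 3, 1, 5, 7, 11, 8, 9, 0, 4]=(0 10)(1 6 7 11 4)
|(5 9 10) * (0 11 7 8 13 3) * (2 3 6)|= |(0 11 7 8 13 6 2 3)(5 9 10)|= 24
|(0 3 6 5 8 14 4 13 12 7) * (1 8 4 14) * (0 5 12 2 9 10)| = 22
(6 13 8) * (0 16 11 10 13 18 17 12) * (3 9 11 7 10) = (0 16 7 10 13 8 6 18 17 12)(3 9 11) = [16, 1, 2, 9, 4, 5, 18, 10, 6, 11, 13, 3, 0, 8, 14, 15, 7, 12, 17]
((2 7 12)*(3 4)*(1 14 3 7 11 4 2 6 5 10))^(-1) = (1 10 5 6 12 7 4 11 2 3 14) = ((1 14 3 2 11 4 7 12 6 5 10))^(-1)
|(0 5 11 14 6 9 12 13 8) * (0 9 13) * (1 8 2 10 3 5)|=|(0 1 8 9 12)(2 10 3 5 11 14 6 13)|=40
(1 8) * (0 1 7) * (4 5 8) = (0 1 4 5 8 7) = [1, 4, 2, 3, 5, 8, 6, 0, 7]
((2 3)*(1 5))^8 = (5)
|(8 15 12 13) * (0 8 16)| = |(0 8 15 12 13 16)| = 6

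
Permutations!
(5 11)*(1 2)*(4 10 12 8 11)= (1 2)(4 10 12 8 11 5)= [0, 2, 1, 3, 10, 4, 6, 7, 11, 9, 12, 5, 8]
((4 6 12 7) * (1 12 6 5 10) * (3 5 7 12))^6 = (12)(1 5)(3 10)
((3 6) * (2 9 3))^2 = (2 3)(6 9)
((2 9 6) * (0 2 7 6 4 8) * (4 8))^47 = ((0 2 9 8)(6 7))^47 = (0 8 9 2)(6 7)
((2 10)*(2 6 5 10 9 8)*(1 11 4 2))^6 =((1 11 4 2 9 8)(5 10 6))^6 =(11)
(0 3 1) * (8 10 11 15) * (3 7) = (0 7 3 1)(8 10 11 15) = [7, 0, 2, 1, 4, 5, 6, 3, 10, 9, 11, 15, 12, 13, 14, 8]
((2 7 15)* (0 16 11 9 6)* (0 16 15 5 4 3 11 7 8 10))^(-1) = (0 10 8 2 15)(3 4 5 7 16 6 9 11)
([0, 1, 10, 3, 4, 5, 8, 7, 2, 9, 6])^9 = (2 10 6 8)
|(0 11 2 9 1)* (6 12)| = 10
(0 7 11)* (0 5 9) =(0 7 11 5 9) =[7, 1, 2, 3, 4, 9, 6, 11, 8, 0, 10, 5]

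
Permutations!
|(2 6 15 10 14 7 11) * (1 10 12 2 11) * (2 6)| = 12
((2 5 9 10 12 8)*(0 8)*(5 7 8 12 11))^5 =((0 12)(2 7 8)(5 9 10 11))^5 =(0 12)(2 8 7)(5 9 10 11)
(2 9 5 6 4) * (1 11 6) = [0, 11, 9, 3, 2, 1, 4, 7, 8, 5, 10, 6] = (1 11 6 4 2 9 5)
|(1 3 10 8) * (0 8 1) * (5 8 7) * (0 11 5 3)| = |(0 7 3 10 1)(5 8 11)| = 15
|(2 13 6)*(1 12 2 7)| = 6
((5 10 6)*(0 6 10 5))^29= (10)(0 6)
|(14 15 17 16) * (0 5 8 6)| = |(0 5 8 6)(14 15 17 16)| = 4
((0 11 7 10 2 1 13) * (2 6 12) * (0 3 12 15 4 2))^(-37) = (0 12 3 13 1 2 4 15 6 10 7 11)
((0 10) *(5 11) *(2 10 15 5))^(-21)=(0 11)(2 15)(5 10)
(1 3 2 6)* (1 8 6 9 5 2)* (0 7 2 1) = (0 7 2 9 5 1 3)(6 8) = [7, 3, 9, 0, 4, 1, 8, 2, 6, 5]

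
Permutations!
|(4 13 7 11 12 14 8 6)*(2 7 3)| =|(2 7 11 12 14 8 6 4 13 3)| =10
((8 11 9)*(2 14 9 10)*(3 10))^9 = ((2 14 9 8 11 3 10))^9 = (2 9 11 10 14 8 3)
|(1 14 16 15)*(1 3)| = |(1 14 16 15 3)| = 5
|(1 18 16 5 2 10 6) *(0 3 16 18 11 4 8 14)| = 12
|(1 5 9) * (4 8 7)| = |(1 5 9)(4 8 7)| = 3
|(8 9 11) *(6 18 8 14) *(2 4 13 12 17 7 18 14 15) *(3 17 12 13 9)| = 10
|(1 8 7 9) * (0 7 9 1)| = |(0 7 1 8 9)| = 5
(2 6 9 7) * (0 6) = (0 6 9 7 2) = [6, 1, 0, 3, 4, 5, 9, 2, 8, 7]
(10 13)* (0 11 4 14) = (0 11 4 14)(10 13) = [11, 1, 2, 3, 14, 5, 6, 7, 8, 9, 13, 4, 12, 10, 0]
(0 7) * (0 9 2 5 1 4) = (0 7 9 2 5 1 4) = [7, 4, 5, 3, 0, 1, 6, 9, 8, 2]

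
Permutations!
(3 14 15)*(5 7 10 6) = [0, 1, 2, 14, 4, 7, 5, 10, 8, 9, 6, 11, 12, 13, 15, 3] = (3 14 15)(5 7 10 6)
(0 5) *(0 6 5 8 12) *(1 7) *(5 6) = (0 8 12)(1 7) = [8, 7, 2, 3, 4, 5, 6, 1, 12, 9, 10, 11, 0]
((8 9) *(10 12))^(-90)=((8 9)(10 12))^(-90)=(12)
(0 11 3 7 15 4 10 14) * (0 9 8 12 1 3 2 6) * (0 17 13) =(0 11 2 6 17 13)(1 3 7 15 4 10 14 9 8 12) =[11, 3, 6, 7, 10, 5, 17, 15, 12, 8, 14, 2, 1, 0, 9, 4, 16, 13]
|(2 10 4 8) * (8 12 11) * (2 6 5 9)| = 9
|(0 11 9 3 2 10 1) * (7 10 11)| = |(0 7 10 1)(2 11 9 3)| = 4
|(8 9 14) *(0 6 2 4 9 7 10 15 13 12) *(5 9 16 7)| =|(0 6 2 4 16 7 10 15 13 12)(5 9 14 8)| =20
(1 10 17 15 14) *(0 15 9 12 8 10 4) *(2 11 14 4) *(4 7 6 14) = (0 15 7 6 14 1 2 11 4)(8 10 17 9 12) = [15, 2, 11, 3, 0, 5, 14, 6, 10, 12, 17, 4, 8, 13, 1, 7, 16, 9]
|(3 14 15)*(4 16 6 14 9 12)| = 8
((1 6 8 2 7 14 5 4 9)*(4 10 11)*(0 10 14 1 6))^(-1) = (0 1 7 2 8 6 9 4 11 10)(5 14)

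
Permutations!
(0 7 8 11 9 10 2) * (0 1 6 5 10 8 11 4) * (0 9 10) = (0 7 11 10 2 1 6 5)(4 9 8) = [7, 6, 1, 3, 9, 0, 5, 11, 4, 8, 2, 10]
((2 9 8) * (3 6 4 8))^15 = ((2 9 3 6 4 8))^15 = (2 6)(3 8)(4 9)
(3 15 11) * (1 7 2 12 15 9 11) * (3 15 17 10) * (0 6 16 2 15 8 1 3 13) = [6, 7, 12, 9, 4, 5, 16, 15, 1, 11, 13, 8, 17, 0, 14, 3, 2, 10] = (0 6 16 2 12 17 10 13)(1 7 15 3 9 11 8)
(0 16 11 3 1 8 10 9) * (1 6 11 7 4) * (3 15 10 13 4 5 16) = [3, 8, 2, 6, 1, 16, 11, 5, 13, 0, 9, 15, 12, 4, 14, 10, 7] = (0 3 6 11 15 10 9)(1 8 13 4)(5 16 7)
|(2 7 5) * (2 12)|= |(2 7 5 12)|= 4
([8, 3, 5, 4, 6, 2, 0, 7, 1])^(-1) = [6, 8, 5, 1, 3, 2, 4, 7, 0]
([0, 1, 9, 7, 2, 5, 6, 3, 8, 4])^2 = (2 4 9)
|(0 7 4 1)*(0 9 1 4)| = 2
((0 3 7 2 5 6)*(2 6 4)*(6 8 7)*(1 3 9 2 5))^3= (0 1)(2 6)(3 9)(4 5)(7 8)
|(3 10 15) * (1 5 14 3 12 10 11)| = 15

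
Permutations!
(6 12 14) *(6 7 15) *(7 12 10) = (6 10 7 15)(12 14) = [0, 1, 2, 3, 4, 5, 10, 15, 8, 9, 7, 11, 14, 13, 12, 6]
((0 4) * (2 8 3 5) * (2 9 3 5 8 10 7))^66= (10)(3 5)(8 9)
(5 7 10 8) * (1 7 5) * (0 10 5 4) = (0 10 8 1 7 5 4) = [10, 7, 2, 3, 0, 4, 6, 5, 1, 9, 8]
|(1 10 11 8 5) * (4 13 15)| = |(1 10 11 8 5)(4 13 15)| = 15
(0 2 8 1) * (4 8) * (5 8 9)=(0 2 4 9 5 8 1)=[2, 0, 4, 3, 9, 8, 6, 7, 1, 5]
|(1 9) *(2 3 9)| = |(1 2 3 9)| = 4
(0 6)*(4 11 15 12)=(0 6)(4 11 15 12)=[6, 1, 2, 3, 11, 5, 0, 7, 8, 9, 10, 15, 4, 13, 14, 12]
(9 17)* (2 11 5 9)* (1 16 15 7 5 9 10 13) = (1 16 15 7 5 10 13)(2 11 9 17) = [0, 16, 11, 3, 4, 10, 6, 5, 8, 17, 13, 9, 12, 1, 14, 7, 15, 2]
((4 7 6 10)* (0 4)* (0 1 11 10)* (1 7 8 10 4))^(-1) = (0 6 7 10 8 4 11 1)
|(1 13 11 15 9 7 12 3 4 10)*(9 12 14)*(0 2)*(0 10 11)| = |(0 2 10 1 13)(3 4 11 15 12)(7 14 9)| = 15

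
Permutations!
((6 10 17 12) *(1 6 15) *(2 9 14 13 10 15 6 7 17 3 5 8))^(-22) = (1 17 6)(2 14 10 5)(3 8 9 13)(7 12 15)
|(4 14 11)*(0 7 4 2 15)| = 7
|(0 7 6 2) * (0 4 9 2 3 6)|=|(0 7)(2 4 9)(3 6)|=6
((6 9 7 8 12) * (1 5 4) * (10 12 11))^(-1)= (1 4 5)(6 12 10 11 8 7 9)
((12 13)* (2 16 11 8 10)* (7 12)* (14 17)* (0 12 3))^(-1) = ((0 12 13 7 3)(2 16 11 8 10)(14 17))^(-1) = (0 3 7 13 12)(2 10 8 11 16)(14 17)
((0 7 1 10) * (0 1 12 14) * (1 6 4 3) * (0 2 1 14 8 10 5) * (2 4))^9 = (14)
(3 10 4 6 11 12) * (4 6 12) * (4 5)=(3 10 6 11 5 4 12)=[0, 1, 2, 10, 12, 4, 11, 7, 8, 9, 6, 5, 3]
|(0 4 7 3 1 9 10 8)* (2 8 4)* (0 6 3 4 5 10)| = 14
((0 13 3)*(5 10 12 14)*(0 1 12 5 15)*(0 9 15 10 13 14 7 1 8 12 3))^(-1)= (0 13 5 10 14)(1 7 12 8 3)(9 15)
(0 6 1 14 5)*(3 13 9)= (0 6 1 14 5)(3 13 9)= [6, 14, 2, 13, 4, 0, 1, 7, 8, 3, 10, 11, 12, 9, 5]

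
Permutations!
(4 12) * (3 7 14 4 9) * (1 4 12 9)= [0, 4, 2, 7, 9, 5, 6, 14, 8, 3, 10, 11, 1, 13, 12]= (1 4 9 3 7 14 12)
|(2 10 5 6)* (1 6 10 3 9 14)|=6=|(1 6 2 3 9 14)(5 10)|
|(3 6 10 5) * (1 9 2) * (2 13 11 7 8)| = 28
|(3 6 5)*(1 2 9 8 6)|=|(1 2 9 8 6 5 3)|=7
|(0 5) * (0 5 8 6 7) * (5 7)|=|(0 8 6 5 7)|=5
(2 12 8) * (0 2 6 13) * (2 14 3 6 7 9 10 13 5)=(0 14 3 6 5 2 12 8 7 9 10 13)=[14, 1, 12, 6, 4, 2, 5, 9, 7, 10, 13, 11, 8, 0, 3]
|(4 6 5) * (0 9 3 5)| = |(0 9 3 5 4 6)| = 6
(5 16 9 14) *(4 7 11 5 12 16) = (4 7 11 5)(9 14 12 16) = [0, 1, 2, 3, 7, 4, 6, 11, 8, 14, 10, 5, 16, 13, 12, 15, 9]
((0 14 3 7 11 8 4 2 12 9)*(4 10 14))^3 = ((0 4 2 12 9)(3 7 11 8 10 14))^3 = (0 12 4 9 2)(3 8)(7 10)(11 14)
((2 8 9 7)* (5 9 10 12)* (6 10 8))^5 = ((2 6 10 12 5 9 7))^5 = (2 9 12 6 7 5 10)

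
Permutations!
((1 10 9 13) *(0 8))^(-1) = ((0 8)(1 10 9 13))^(-1) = (0 8)(1 13 9 10)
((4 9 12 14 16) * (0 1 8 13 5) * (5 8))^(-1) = ((0 1 5)(4 9 12 14 16)(8 13))^(-1) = (0 5 1)(4 16 14 12 9)(8 13)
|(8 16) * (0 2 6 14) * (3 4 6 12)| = |(0 2 12 3 4 6 14)(8 16)| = 14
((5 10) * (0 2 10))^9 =((0 2 10 5))^9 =(0 2 10 5)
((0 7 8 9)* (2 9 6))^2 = ((0 7 8 6 2 9))^2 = (0 8 2)(6 9 7)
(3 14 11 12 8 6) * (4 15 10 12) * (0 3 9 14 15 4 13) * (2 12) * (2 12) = (0 3 15 10 12 8 6 9 14 11 13) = [3, 1, 2, 15, 4, 5, 9, 7, 6, 14, 12, 13, 8, 0, 11, 10]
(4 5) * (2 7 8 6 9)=[0, 1, 7, 3, 5, 4, 9, 8, 6, 2]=(2 7 8 6 9)(4 5)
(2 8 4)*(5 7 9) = (2 8 4)(5 7 9) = [0, 1, 8, 3, 2, 7, 6, 9, 4, 5]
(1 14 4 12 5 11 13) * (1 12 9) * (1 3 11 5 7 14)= (3 11 13 12 7 14 4 9)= [0, 1, 2, 11, 9, 5, 6, 14, 8, 3, 10, 13, 7, 12, 4]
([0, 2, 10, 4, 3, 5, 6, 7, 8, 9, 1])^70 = [0, 2, 10, 3, 4, 5, 6, 7, 8, 9, 1]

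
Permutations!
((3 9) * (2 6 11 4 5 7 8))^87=((2 6 11 4 5 7 8)(3 9))^87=(2 4 8 11 7 6 5)(3 9)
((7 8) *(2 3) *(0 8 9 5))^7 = ((0 8 7 9 5)(2 3))^7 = (0 7 5 8 9)(2 3)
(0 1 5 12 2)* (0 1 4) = (0 4)(1 5 12 2) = [4, 5, 1, 3, 0, 12, 6, 7, 8, 9, 10, 11, 2]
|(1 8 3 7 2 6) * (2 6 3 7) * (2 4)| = |(1 8 7 6)(2 3 4)| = 12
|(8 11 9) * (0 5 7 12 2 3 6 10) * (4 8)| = 8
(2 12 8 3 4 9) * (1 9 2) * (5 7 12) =(1 9)(2 5 7 12 8 3 4) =[0, 9, 5, 4, 2, 7, 6, 12, 3, 1, 10, 11, 8]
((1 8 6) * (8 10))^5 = ((1 10 8 6))^5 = (1 10 8 6)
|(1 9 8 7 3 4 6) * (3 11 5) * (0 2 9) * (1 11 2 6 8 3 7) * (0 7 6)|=21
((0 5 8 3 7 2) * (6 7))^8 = (0 5 8 3 6 7 2)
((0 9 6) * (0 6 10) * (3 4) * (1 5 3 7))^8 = (0 10 9)(1 4 5 7 3)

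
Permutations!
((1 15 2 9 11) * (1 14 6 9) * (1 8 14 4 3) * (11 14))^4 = ((1 15 2 8 11 4 3)(6 9 14))^4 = (1 11 15 4 2 3 8)(6 9 14)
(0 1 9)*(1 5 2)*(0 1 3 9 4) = (0 5 2 3 9 1 4) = [5, 4, 3, 9, 0, 2, 6, 7, 8, 1]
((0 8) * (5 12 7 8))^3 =((0 5 12 7 8))^3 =(0 7 5 8 12)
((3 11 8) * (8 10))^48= ((3 11 10 8))^48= (11)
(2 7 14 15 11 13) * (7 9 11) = [0, 1, 9, 3, 4, 5, 6, 14, 8, 11, 10, 13, 12, 2, 15, 7] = (2 9 11 13)(7 14 15)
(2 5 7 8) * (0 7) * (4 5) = (0 7 8 2 4 5) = [7, 1, 4, 3, 5, 0, 6, 8, 2]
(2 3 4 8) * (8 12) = (2 3 4 12 8) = [0, 1, 3, 4, 12, 5, 6, 7, 2, 9, 10, 11, 8]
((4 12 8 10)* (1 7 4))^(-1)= (1 10 8 12 4 7)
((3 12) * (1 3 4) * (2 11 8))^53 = (1 3 12 4)(2 8 11)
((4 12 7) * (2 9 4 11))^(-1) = (2 11 7 12 4 9)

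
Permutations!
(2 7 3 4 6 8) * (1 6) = [0, 6, 7, 4, 1, 5, 8, 3, 2] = (1 6 8 2 7 3 4)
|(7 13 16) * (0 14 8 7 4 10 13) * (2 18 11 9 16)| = 8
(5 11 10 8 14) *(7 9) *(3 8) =[0, 1, 2, 8, 4, 11, 6, 9, 14, 7, 3, 10, 12, 13, 5] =(3 8 14 5 11 10)(7 9)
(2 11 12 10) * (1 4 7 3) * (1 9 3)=(1 4 7)(2 11 12 10)(3 9)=[0, 4, 11, 9, 7, 5, 6, 1, 8, 3, 2, 12, 10]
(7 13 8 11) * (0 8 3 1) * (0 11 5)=[8, 11, 2, 1, 4, 0, 6, 13, 5, 9, 10, 7, 12, 3]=(0 8 5)(1 11 7 13 3)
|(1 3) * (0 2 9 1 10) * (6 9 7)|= |(0 2 7 6 9 1 3 10)|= 8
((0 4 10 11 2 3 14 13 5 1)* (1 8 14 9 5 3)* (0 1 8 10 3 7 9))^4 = (0 4 3)(2 7 11 13 10 14 5 8 9)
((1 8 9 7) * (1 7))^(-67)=((1 8 9))^(-67)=(1 9 8)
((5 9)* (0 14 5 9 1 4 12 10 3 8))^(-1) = (0 8 3 10 12 4 1 5 14)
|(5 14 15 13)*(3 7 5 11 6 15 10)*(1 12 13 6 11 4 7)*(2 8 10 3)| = 24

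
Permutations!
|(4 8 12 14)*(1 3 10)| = 12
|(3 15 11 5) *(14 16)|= |(3 15 11 5)(14 16)|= 4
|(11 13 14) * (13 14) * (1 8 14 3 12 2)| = |(1 8 14 11 3 12 2)| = 7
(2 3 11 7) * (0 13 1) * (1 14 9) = (0 13 14 9 1)(2 3 11 7) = [13, 0, 3, 11, 4, 5, 6, 2, 8, 1, 10, 7, 12, 14, 9]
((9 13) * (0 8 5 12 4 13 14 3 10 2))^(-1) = ((0 8 5 12 4 13 9 14 3 10 2))^(-1) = (0 2 10 3 14 9 13 4 12 5 8)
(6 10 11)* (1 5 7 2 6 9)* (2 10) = (1 5 7 10 11 9)(2 6) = [0, 5, 6, 3, 4, 7, 2, 10, 8, 1, 11, 9]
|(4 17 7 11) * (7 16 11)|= 4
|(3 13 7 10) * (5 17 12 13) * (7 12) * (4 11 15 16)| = |(3 5 17 7 10)(4 11 15 16)(12 13)| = 20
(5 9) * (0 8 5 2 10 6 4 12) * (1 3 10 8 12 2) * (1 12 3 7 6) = (0 3 10 1 7 6 4 2 8 5 9 12) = [3, 7, 8, 10, 2, 9, 4, 6, 5, 12, 1, 11, 0]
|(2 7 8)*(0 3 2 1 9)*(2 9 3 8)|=10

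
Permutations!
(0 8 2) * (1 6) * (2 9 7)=(0 8 9 7 2)(1 6)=[8, 6, 0, 3, 4, 5, 1, 2, 9, 7]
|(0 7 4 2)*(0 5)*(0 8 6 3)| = |(0 7 4 2 5 8 6 3)| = 8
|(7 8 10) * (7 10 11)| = 3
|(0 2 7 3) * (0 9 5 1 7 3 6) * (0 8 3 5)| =|(0 2 5 1 7 6 8 3 9)| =9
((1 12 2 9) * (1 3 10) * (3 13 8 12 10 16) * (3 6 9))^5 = ((1 10)(2 3 16 6 9 13 8 12))^5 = (1 10)(2 13 16 12 9 3 8 6)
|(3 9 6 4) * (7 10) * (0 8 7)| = |(0 8 7 10)(3 9 6 4)| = 4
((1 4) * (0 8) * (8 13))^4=((0 13 8)(1 4))^4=(0 13 8)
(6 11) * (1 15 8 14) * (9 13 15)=(1 9 13 15 8 14)(6 11)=[0, 9, 2, 3, 4, 5, 11, 7, 14, 13, 10, 6, 12, 15, 1, 8]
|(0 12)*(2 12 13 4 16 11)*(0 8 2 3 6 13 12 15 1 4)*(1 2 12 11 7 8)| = |(0 11 3 6 13)(1 4 16 7 8 12)(2 15)| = 30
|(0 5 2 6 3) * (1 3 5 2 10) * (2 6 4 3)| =8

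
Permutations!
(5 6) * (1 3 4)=(1 3 4)(5 6)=[0, 3, 2, 4, 1, 6, 5]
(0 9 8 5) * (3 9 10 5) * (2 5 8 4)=(0 10 8 3 9 4 2 5)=[10, 1, 5, 9, 2, 0, 6, 7, 3, 4, 8]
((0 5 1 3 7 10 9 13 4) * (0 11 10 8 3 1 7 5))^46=((3 5 7 8)(4 11 10 9 13))^46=(3 7)(4 11 10 9 13)(5 8)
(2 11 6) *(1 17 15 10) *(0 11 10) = (0 11 6 2 10 1 17 15) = [11, 17, 10, 3, 4, 5, 2, 7, 8, 9, 1, 6, 12, 13, 14, 0, 16, 15]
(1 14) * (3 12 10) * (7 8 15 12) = (1 14)(3 7 8 15 12 10) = [0, 14, 2, 7, 4, 5, 6, 8, 15, 9, 3, 11, 10, 13, 1, 12]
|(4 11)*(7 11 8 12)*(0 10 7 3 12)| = 6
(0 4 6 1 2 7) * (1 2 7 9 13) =(0 4 6 2 9 13 1 7) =[4, 7, 9, 3, 6, 5, 2, 0, 8, 13, 10, 11, 12, 1]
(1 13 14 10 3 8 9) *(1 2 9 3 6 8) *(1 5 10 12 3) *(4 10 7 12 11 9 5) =(1 13 14 11 9 2 5 7 12 3 4 10 6 8) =[0, 13, 5, 4, 10, 7, 8, 12, 1, 2, 6, 9, 3, 14, 11]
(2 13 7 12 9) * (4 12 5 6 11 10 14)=(2 13 7 5 6 11 10 14 4 12 9)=[0, 1, 13, 3, 12, 6, 11, 5, 8, 2, 14, 10, 9, 7, 4]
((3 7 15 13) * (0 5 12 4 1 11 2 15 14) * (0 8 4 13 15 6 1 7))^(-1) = (15)(0 3 13 12 5)(1 6 2 11)(4 8 14 7)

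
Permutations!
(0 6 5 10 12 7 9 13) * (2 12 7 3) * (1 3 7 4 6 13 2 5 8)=(0 13)(1 3 5 10 4 6 8)(2 12 7 9)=[13, 3, 12, 5, 6, 10, 8, 9, 1, 2, 4, 11, 7, 0]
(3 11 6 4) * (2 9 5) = (2 9 5)(3 11 6 4) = [0, 1, 9, 11, 3, 2, 4, 7, 8, 5, 10, 6]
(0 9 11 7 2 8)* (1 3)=(0 9 11 7 2 8)(1 3)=[9, 3, 8, 1, 4, 5, 6, 2, 0, 11, 10, 7]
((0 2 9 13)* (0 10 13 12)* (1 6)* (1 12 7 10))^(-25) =(0 9 10 1 12 2 7 13 6) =((0 2 9 7 10 13 1 6 12))^(-25)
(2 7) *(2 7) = (7) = [0, 1, 2, 3, 4, 5, 6, 7]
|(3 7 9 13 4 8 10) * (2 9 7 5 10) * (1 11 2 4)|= 30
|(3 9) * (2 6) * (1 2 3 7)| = 6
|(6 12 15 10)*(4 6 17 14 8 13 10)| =|(4 6 12 15)(8 13 10 17 14)| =20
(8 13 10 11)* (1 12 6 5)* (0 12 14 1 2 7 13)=(0 12 6 5 2 7 13 10 11 8)(1 14)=[12, 14, 7, 3, 4, 2, 5, 13, 0, 9, 11, 8, 6, 10, 1]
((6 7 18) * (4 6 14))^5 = (18)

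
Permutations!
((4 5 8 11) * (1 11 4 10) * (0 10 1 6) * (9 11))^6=(11)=((0 10 6)(1 9 11)(4 5 8))^6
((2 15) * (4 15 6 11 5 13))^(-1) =(2 15 4 13 5 11 6)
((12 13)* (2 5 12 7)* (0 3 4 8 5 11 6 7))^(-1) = ((0 3 4 8 5 12 13)(2 11 6 7))^(-1) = (0 13 12 5 8 4 3)(2 7 6 11)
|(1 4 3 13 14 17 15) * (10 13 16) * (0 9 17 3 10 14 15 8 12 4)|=30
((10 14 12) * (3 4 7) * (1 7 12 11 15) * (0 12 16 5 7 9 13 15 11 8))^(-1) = ((0 12 10 14 8)(1 9 13 15)(3 4 16 5 7))^(-1) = (0 8 14 10 12)(1 15 13 9)(3 7 5 16 4)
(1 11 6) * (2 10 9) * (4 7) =(1 11 6)(2 10 9)(4 7) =[0, 11, 10, 3, 7, 5, 1, 4, 8, 2, 9, 6]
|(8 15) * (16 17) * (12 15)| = 6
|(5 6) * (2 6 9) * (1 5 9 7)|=|(1 5 7)(2 6 9)|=3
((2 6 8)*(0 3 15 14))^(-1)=(0 14 15 3)(2 8 6)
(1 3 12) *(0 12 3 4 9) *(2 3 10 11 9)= (0 12 1 4 2 3 10 11 9)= [12, 4, 3, 10, 2, 5, 6, 7, 8, 0, 11, 9, 1]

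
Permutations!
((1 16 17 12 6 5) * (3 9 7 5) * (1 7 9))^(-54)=((1 16 17 12 6 3)(5 7))^(-54)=(17)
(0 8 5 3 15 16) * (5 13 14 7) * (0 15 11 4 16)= [8, 1, 2, 11, 16, 3, 6, 5, 13, 9, 10, 4, 12, 14, 7, 0, 15]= (0 8 13 14 7 5 3 11 4 16 15)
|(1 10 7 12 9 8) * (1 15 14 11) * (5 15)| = |(1 10 7 12 9 8 5 15 14 11)| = 10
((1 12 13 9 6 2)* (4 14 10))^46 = (1 6 13)(2 9 12)(4 14 10)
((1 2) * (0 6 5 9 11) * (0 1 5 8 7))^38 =(0 8)(1 9 2 11 5)(6 7) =((0 6 8 7)(1 2 5 9 11))^38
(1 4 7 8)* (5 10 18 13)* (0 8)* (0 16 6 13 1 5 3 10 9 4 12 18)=(0 8 5 9 4 7 16 6 13 3 10)(1 12 18)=[8, 12, 2, 10, 7, 9, 13, 16, 5, 4, 0, 11, 18, 3, 14, 15, 6, 17, 1]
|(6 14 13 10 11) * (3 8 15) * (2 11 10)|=|(2 11 6 14 13)(3 8 15)|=15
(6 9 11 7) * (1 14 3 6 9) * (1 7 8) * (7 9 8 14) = (1 7 8)(3 6 9 11 14) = [0, 7, 2, 6, 4, 5, 9, 8, 1, 11, 10, 14, 12, 13, 3]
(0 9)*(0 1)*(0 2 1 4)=(0 9 4)(1 2)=[9, 2, 1, 3, 0, 5, 6, 7, 8, 4]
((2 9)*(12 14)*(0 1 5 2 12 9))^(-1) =((0 1 5 2)(9 12 14))^(-1) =(0 2 5 1)(9 14 12)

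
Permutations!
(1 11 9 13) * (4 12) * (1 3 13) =(1 11 9)(3 13)(4 12) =[0, 11, 2, 13, 12, 5, 6, 7, 8, 1, 10, 9, 4, 3]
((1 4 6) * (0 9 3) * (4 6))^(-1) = ((0 9 3)(1 6))^(-1) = (0 3 9)(1 6)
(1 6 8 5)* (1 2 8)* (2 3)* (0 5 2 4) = (0 5 3 4)(1 6)(2 8) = [5, 6, 8, 4, 0, 3, 1, 7, 2]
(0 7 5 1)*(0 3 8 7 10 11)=(0 10 11)(1 3 8 7 5)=[10, 3, 2, 8, 4, 1, 6, 5, 7, 9, 11, 0]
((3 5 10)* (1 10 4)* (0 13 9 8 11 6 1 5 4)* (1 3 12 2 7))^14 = (0 6 13 3 9 4 8 5 11)(1 7 2 12 10)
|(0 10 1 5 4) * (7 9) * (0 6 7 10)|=7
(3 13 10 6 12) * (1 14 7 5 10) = (1 14 7 5 10 6 12 3 13) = [0, 14, 2, 13, 4, 10, 12, 5, 8, 9, 6, 11, 3, 1, 7]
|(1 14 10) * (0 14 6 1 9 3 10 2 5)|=|(0 14 2 5)(1 6)(3 10 9)|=12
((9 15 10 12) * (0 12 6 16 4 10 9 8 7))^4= ((0 12 8 7)(4 10 6 16)(9 15))^4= (16)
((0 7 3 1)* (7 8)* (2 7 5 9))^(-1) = ((0 8 5 9 2 7 3 1))^(-1) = (0 1 3 7 2 9 5 8)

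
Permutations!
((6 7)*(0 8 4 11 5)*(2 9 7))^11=((0 8 4 11 5)(2 9 7 6))^11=(0 8 4 11 5)(2 6 7 9)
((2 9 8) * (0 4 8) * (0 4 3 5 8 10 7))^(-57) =(0 4 8)(2 3 10)(5 7 9)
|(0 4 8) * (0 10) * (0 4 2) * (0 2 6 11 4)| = |(0 6 11 4 8 10)| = 6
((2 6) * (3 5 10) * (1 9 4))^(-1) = ((1 9 4)(2 6)(3 5 10))^(-1) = (1 4 9)(2 6)(3 10 5)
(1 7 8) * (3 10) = [0, 7, 2, 10, 4, 5, 6, 8, 1, 9, 3] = (1 7 8)(3 10)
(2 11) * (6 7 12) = (2 11)(6 7 12) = [0, 1, 11, 3, 4, 5, 7, 12, 8, 9, 10, 2, 6]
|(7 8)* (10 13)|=2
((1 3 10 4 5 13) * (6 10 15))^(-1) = ((1 3 15 6 10 4 5 13))^(-1) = (1 13 5 4 10 6 15 3)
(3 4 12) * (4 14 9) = (3 14 9 4 12) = [0, 1, 2, 14, 12, 5, 6, 7, 8, 4, 10, 11, 3, 13, 9]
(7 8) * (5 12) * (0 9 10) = (0 9 10)(5 12)(7 8) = [9, 1, 2, 3, 4, 12, 6, 8, 7, 10, 0, 11, 5]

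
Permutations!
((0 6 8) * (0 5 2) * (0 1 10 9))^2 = (0 8 2 10)(1 9 6 5)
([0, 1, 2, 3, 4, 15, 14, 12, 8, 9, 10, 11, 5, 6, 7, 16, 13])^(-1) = (5 12 7 14 6 13 16 15)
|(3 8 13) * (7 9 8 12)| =6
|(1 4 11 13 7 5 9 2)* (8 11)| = |(1 4 8 11 13 7 5 9 2)| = 9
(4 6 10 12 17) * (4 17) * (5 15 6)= (17)(4 5 15 6 10 12)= [0, 1, 2, 3, 5, 15, 10, 7, 8, 9, 12, 11, 4, 13, 14, 6, 16, 17]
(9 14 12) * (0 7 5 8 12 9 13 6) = (0 7 5 8 12 13 6)(9 14) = [7, 1, 2, 3, 4, 8, 0, 5, 12, 14, 10, 11, 13, 6, 9]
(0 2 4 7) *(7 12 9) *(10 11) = (0 2 4 12 9 7)(10 11) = [2, 1, 4, 3, 12, 5, 6, 0, 8, 7, 11, 10, 9]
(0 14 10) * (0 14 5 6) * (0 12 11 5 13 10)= (0 13 10 14)(5 6 12 11)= [13, 1, 2, 3, 4, 6, 12, 7, 8, 9, 14, 5, 11, 10, 0]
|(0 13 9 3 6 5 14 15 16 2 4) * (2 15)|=|(0 13 9 3 6 5 14 2 4)(15 16)|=18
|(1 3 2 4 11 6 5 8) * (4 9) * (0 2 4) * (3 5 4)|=|(0 2 9)(1 5 8)(4 11 6)|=3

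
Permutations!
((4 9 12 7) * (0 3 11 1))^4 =((0 3 11 1)(4 9 12 7))^4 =(12)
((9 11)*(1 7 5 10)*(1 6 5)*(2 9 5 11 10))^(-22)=((1 7)(2 9 10 6 11 5))^(-22)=(2 10 11)(5 9 6)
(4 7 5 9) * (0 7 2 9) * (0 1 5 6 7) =[0, 5, 9, 3, 2, 1, 7, 6, 8, 4] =(1 5)(2 9 4)(6 7)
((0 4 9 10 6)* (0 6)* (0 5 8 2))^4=((0 4 9 10 5 8 2))^4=(0 5 4 8 9 2 10)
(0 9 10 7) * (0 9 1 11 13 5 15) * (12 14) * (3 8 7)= (0 1 11 13 5 15)(3 8 7 9 10)(12 14)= [1, 11, 2, 8, 4, 15, 6, 9, 7, 10, 3, 13, 14, 5, 12, 0]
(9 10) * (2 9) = (2 9 10) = [0, 1, 9, 3, 4, 5, 6, 7, 8, 10, 2]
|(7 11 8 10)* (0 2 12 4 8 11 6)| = 8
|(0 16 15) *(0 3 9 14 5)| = 7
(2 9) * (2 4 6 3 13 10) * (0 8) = (0 8)(2 9 4 6 3 13 10) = [8, 1, 9, 13, 6, 5, 3, 7, 0, 4, 2, 11, 12, 10]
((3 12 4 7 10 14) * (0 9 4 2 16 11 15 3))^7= ((0 9 4 7 10 14)(2 16 11 15 3 12))^7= (0 9 4 7 10 14)(2 16 11 15 3 12)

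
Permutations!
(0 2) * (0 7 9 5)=(0 2 7 9 5)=[2, 1, 7, 3, 4, 0, 6, 9, 8, 5]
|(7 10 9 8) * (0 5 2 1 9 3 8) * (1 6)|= |(0 5 2 6 1 9)(3 8 7 10)|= 12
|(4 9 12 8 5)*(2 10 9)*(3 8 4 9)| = 8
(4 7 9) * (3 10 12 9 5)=(3 10 12 9 4 7 5)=[0, 1, 2, 10, 7, 3, 6, 5, 8, 4, 12, 11, 9]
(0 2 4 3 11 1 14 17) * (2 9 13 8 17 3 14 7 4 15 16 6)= (0 9 13 8 17)(1 7 4 14 3 11)(2 15 16 6)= [9, 7, 15, 11, 14, 5, 2, 4, 17, 13, 10, 1, 12, 8, 3, 16, 6, 0]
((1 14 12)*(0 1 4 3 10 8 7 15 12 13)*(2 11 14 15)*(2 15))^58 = ((0 1 2 11 14 13)(3 10 8 7 15 12 4))^58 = (0 14 2)(1 13 11)(3 8 15 4 10 7 12)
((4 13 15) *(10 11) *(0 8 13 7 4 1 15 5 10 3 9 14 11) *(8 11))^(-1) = (0 10 5 13 8 14 9 3 11)(1 15)(4 7)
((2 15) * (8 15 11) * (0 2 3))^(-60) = ((0 2 11 8 15 3))^(-60) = (15)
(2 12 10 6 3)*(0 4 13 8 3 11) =(0 4 13 8 3 2 12 10 6 11) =[4, 1, 12, 2, 13, 5, 11, 7, 3, 9, 6, 0, 10, 8]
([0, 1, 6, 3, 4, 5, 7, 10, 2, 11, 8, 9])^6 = (11)(2 6 7 10 8)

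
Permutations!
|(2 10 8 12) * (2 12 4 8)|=|(12)(2 10)(4 8)|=2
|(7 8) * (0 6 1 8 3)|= |(0 6 1 8 7 3)|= 6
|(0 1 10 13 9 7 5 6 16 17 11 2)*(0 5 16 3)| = 13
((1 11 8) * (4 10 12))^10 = ((1 11 8)(4 10 12))^10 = (1 11 8)(4 10 12)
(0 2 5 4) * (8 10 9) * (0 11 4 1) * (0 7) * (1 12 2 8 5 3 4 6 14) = [8, 7, 3, 4, 11, 12, 14, 0, 10, 5, 9, 6, 2, 13, 1] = (0 8 10 9 5 12 2 3 4 11 6 14 1 7)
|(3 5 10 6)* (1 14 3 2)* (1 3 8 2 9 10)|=6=|(1 14 8 2 3 5)(6 9 10)|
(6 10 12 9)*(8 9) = (6 10 12 8 9) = [0, 1, 2, 3, 4, 5, 10, 7, 9, 6, 12, 11, 8]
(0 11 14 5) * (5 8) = [11, 1, 2, 3, 4, 0, 6, 7, 5, 9, 10, 14, 12, 13, 8] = (0 11 14 8 5)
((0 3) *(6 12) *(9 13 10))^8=(9 10 13)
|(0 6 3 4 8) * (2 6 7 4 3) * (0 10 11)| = |(0 7 4 8 10 11)(2 6)| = 6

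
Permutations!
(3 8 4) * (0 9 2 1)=[9, 0, 1, 8, 3, 5, 6, 7, 4, 2]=(0 9 2 1)(3 8 4)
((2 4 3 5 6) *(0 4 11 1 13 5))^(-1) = (0 3 4)(1 11 2 6 5 13)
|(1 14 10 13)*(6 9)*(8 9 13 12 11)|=|(1 14 10 12 11 8 9 6 13)|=9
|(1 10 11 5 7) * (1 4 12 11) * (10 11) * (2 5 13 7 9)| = |(1 11 13 7 4 12 10)(2 5 9)| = 21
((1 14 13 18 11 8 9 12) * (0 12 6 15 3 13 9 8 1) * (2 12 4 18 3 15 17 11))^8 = ((0 4 18 2 12)(1 14 9 6 17 11)(3 13))^8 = (0 2 4 12 18)(1 9 17)(6 11 14)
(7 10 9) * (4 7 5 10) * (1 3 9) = (1 3 9 5 10)(4 7) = [0, 3, 2, 9, 7, 10, 6, 4, 8, 5, 1]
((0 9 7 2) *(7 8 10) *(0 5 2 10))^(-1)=((0 9 8)(2 5)(7 10))^(-1)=(0 8 9)(2 5)(7 10)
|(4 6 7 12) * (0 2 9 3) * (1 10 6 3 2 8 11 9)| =|(0 8 11 9 2 1 10 6 7 12 4 3)| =12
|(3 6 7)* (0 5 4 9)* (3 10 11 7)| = |(0 5 4 9)(3 6)(7 10 11)| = 12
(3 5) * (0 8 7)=[8, 1, 2, 5, 4, 3, 6, 0, 7]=(0 8 7)(3 5)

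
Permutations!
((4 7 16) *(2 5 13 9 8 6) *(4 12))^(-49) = (2 6 8 9 13 5)(4 12 16 7) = ((2 5 13 9 8 6)(4 7 16 12))^(-49)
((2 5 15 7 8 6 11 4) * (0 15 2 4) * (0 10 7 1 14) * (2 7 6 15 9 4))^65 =(0 7)(1 2)(4 15)(5 14)(6 10 11)(8 9)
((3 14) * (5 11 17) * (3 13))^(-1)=(3 13 14)(5 17 11)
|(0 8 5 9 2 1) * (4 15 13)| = 6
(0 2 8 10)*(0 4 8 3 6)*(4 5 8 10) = (0 2 3 6)(4 10 5 8) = [2, 1, 3, 6, 10, 8, 0, 7, 4, 9, 5]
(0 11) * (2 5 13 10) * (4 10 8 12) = [11, 1, 5, 3, 10, 13, 6, 7, 12, 9, 2, 0, 4, 8] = (0 11)(2 5 13 8 12 4 10)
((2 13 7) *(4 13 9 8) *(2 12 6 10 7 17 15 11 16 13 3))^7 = (2 8 3 9 4)(6 12 7 10)(11 13 15 16 17)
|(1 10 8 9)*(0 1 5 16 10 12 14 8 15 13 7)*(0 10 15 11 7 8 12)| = |(0 1)(5 16 15 13 8 9)(7 10 11)(12 14)| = 6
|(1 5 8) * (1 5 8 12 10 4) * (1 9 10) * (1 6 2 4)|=|(1 8 5 12 6 2 4 9 10)|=9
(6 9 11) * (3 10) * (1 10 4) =(1 10 3 4)(6 9 11) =[0, 10, 2, 4, 1, 5, 9, 7, 8, 11, 3, 6]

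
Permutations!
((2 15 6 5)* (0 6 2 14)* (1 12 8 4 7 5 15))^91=(0 2 8 5 6 1 4 14 15 12 7)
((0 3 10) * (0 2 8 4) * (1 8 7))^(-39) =((0 3 10 2 7 1 8 4))^(-39) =(0 3 10 2 7 1 8 4)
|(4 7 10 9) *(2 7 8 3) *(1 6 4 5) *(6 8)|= |(1 8 3 2 7 10 9 5)(4 6)|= 8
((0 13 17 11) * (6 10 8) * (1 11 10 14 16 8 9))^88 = (0 9 13 1 17 11 10)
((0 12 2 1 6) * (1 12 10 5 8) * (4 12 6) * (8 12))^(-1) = (0 6 2 12 5 10)(1 8 4)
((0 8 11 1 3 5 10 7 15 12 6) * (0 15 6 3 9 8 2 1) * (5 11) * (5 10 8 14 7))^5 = ((0 2 1 9 14 7 6 15 12 3 11)(5 8 10))^5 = (0 7 11 14 3 9 12 1 15 2 6)(5 10 8)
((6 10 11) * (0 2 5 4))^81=(11)(0 2 5 4)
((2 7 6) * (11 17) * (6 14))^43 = (2 6 14 7)(11 17)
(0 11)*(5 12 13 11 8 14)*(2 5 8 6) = (0 6 2 5 12 13 11)(8 14) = [6, 1, 5, 3, 4, 12, 2, 7, 14, 9, 10, 0, 13, 11, 8]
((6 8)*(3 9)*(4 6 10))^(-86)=(4 8)(6 10)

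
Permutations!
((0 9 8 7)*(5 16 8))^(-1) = ((0 9 5 16 8 7))^(-1) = (0 7 8 16 5 9)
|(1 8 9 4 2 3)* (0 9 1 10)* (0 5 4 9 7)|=|(0 7)(1 8)(2 3 10 5 4)|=10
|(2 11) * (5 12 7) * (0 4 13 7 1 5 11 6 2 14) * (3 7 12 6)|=|(0 4 13 12 1 5 6 2 3 7 11 14)|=12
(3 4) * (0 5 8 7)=(0 5 8 7)(3 4)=[5, 1, 2, 4, 3, 8, 6, 0, 7]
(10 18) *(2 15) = (2 15)(10 18) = [0, 1, 15, 3, 4, 5, 6, 7, 8, 9, 18, 11, 12, 13, 14, 2, 16, 17, 10]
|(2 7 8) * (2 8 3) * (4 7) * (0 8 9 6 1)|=20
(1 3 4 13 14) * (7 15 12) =(1 3 4 13 14)(7 15 12) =[0, 3, 2, 4, 13, 5, 6, 15, 8, 9, 10, 11, 7, 14, 1, 12]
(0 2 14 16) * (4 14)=(0 2 4 14 16)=[2, 1, 4, 3, 14, 5, 6, 7, 8, 9, 10, 11, 12, 13, 16, 15, 0]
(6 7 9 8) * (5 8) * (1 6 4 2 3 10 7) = (1 6)(2 3 10 7 9 5 8 4) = [0, 6, 3, 10, 2, 8, 1, 9, 4, 5, 7]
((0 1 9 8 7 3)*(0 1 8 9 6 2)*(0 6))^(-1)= (9)(0 1 3 7 8)(2 6)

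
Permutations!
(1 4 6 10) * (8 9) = (1 4 6 10)(8 9) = [0, 4, 2, 3, 6, 5, 10, 7, 9, 8, 1]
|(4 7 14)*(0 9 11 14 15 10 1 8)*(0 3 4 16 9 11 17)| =|(0 11 14 16 9 17)(1 8 3 4 7 15 10)| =42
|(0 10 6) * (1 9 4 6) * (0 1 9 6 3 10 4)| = |(0 4 3 10 9)(1 6)| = 10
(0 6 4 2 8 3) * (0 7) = [6, 1, 8, 7, 2, 5, 4, 0, 3] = (0 6 4 2 8 3 7)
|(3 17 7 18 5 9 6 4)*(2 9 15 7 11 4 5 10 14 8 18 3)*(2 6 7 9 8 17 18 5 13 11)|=44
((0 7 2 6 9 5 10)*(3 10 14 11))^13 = (0 6 14 10 2 5 3 7 9 11)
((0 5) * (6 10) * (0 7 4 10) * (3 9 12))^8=(0 7 10)(3 12 9)(4 6 5)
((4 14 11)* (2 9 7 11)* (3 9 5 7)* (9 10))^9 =((2 5 7 11 4 14)(3 10 9))^9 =(2 11)(4 5)(7 14)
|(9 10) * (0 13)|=|(0 13)(9 10)|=2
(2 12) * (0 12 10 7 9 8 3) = (0 12 2 10 7 9 8 3) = [12, 1, 10, 0, 4, 5, 6, 9, 3, 8, 7, 11, 2]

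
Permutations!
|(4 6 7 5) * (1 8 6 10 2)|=|(1 8 6 7 5 4 10 2)|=8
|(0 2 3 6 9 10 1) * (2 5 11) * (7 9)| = 10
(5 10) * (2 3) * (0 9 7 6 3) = [9, 1, 0, 2, 4, 10, 3, 6, 8, 7, 5] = (0 9 7 6 3 2)(5 10)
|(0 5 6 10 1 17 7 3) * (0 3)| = |(0 5 6 10 1 17 7)| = 7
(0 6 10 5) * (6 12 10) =(0 12 10 5) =[12, 1, 2, 3, 4, 0, 6, 7, 8, 9, 5, 11, 10]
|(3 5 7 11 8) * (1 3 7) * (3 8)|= |(1 8 7 11 3 5)|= 6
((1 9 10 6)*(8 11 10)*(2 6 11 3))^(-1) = ((1 9 8 3 2 6)(10 11))^(-1) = (1 6 2 3 8 9)(10 11)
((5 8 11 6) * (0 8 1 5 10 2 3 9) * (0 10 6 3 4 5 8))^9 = ((1 8 11 3 9 10 2 4 5))^9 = (11)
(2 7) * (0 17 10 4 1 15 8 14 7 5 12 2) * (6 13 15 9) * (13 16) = [17, 9, 5, 3, 1, 12, 16, 0, 14, 6, 4, 11, 2, 15, 7, 8, 13, 10] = (0 17 10 4 1 9 6 16 13 15 8 14 7)(2 5 12)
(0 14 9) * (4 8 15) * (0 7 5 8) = (0 14 9 7 5 8 15 4) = [14, 1, 2, 3, 0, 8, 6, 5, 15, 7, 10, 11, 12, 13, 9, 4]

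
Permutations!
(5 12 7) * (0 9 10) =(0 9 10)(5 12 7) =[9, 1, 2, 3, 4, 12, 6, 5, 8, 10, 0, 11, 7]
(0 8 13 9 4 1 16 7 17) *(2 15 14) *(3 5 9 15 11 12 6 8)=(0 3 5 9 4 1 16 7 17)(2 11 12 6 8 13 15 14)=[3, 16, 11, 5, 1, 9, 8, 17, 13, 4, 10, 12, 6, 15, 2, 14, 7, 0]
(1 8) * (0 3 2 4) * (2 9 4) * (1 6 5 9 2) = [3, 8, 1, 2, 0, 9, 5, 7, 6, 4] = (0 3 2 1 8 6 5 9 4)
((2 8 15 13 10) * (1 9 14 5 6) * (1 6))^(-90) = ((1 9 14 5)(2 8 15 13 10))^(-90) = (15)(1 14)(5 9)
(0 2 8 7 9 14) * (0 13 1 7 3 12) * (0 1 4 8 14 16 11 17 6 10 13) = (0 2 14)(1 7 9 16 11 17 6 10 13 4 8 3 12) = [2, 7, 14, 12, 8, 5, 10, 9, 3, 16, 13, 17, 1, 4, 0, 15, 11, 6]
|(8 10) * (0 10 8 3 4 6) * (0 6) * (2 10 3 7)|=3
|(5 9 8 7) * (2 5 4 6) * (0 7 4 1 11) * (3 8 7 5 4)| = 6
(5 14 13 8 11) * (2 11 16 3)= [0, 1, 11, 2, 4, 14, 6, 7, 16, 9, 10, 5, 12, 8, 13, 15, 3]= (2 11 5 14 13 8 16 3)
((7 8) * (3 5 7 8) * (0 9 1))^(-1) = (0 1 9)(3 7 5)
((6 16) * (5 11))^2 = ((5 11)(6 16))^2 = (16)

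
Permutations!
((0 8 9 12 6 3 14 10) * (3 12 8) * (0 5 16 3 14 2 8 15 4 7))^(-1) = ((0 14 10 5 16 3 2 8 9 15 4 7)(6 12))^(-1) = (0 7 4 15 9 8 2 3 16 5 10 14)(6 12)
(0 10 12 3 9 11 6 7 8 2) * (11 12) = [10, 1, 0, 9, 4, 5, 7, 8, 2, 12, 11, 6, 3] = (0 10 11 6 7 8 2)(3 9 12)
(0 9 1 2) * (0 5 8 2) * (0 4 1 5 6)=(0 9 5 8 2 6)(1 4)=[9, 4, 6, 3, 1, 8, 0, 7, 2, 5]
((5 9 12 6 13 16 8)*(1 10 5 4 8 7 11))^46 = ((1 10 5 9 12 6 13 16 7 11)(4 8))^46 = (1 13 5 7 12)(6 10 16 9 11)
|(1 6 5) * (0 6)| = |(0 6 5 1)| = 4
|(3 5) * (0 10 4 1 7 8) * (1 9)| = 14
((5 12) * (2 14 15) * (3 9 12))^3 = (15)(3 5 12 9)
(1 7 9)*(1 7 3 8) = (1 3 8)(7 9) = [0, 3, 2, 8, 4, 5, 6, 9, 1, 7]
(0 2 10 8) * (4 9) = [2, 1, 10, 3, 9, 5, 6, 7, 0, 4, 8] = (0 2 10 8)(4 9)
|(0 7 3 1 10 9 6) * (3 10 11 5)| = 20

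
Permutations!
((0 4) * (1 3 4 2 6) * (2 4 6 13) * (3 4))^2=((0 3 6 1 4)(2 13))^2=(13)(0 6 4 3 1)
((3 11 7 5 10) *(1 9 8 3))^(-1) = ((1 9 8 3 11 7 5 10))^(-1) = (1 10 5 7 11 3 8 9)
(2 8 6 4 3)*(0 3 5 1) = (0 3 2 8 6 4 5 1) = [3, 0, 8, 2, 5, 1, 4, 7, 6]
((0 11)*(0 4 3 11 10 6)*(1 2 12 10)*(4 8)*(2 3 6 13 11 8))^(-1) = (0 6 4 8 3 1)(2 11 13 10 12)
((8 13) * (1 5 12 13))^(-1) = (1 8 13 12 5)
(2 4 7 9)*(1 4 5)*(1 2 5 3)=(1 4 7 9 5 2 3)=[0, 4, 3, 1, 7, 2, 6, 9, 8, 5]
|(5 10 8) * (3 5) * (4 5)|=|(3 4 5 10 8)|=5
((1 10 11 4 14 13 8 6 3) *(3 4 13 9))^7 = (1 14 8 10 9 6 11 3 4 13)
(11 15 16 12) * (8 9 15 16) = (8 9 15)(11 16 12) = [0, 1, 2, 3, 4, 5, 6, 7, 9, 15, 10, 16, 11, 13, 14, 8, 12]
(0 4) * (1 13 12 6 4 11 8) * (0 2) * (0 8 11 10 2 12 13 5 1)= [10, 5, 8, 3, 12, 1, 4, 7, 0, 9, 2, 11, 6, 13]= (13)(0 10 2 8)(1 5)(4 12 6)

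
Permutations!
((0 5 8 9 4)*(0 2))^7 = ((0 5 8 9 4 2))^7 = (0 5 8 9 4 2)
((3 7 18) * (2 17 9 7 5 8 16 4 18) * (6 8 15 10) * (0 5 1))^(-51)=(0 6 18 5 8 3 15 16 1 10 4)(2 17 9 7)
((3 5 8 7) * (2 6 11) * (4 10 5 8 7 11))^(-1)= ((2 6 4 10 5 7 3 8 11))^(-1)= (2 11 8 3 7 5 10 4 6)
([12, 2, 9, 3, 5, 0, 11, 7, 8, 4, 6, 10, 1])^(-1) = (0 5 4 9 2 1 12)(6 10 11)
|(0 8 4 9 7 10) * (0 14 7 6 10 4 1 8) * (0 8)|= |(0 8 1)(4 9 6 10 14 7)|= 6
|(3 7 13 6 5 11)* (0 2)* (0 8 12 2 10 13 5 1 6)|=12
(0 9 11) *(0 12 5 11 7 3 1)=(0 9 7 3 1)(5 11 12)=[9, 0, 2, 1, 4, 11, 6, 3, 8, 7, 10, 12, 5]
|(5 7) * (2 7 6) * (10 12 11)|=|(2 7 5 6)(10 12 11)|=12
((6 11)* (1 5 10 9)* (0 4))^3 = ((0 4)(1 5 10 9)(6 11))^3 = (0 4)(1 9 10 5)(6 11)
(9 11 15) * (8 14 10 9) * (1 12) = [0, 12, 2, 3, 4, 5, 6, 7, 14, 11, 9, 15, 1, 13, 10, 8] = (1 12)(8 14 10 9 11 15)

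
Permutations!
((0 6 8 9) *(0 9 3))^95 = (9)(0 3 8 6)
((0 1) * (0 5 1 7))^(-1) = (0 7)(1 5)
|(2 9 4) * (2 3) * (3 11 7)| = |(2 9 4 11 7 3)| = 6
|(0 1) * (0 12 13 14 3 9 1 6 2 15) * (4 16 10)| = 12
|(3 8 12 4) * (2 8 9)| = |(2 8 12 4 3 9)| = 6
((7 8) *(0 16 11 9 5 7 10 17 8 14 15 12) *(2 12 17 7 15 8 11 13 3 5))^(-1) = ((0 16 13 3 5 15 17 11 9 2 12)(7 14 8 10))^(-1) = (0 12 2 9 11 17 15 5 3 13 16)(7 10 8 14)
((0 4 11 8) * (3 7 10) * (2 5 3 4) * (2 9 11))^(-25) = (0 8 11 9)(2 4 10 7 3 5)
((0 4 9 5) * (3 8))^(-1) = (0 5 9 4)(3 8)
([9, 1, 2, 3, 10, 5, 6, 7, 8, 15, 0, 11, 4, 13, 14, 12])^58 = [4, 1, 2, 3, 15, 5, 6, 7, 8, 10, 12, 11, 9, 13, 14, 0]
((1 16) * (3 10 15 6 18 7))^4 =(3 18 15)(6 10 7)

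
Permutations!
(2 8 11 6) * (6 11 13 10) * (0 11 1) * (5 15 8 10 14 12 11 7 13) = [7, 0, 10, 3, 4, 15, 2, 13, 5, 9, 6, 1, 11, 14, 12, 8] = (0 7 13 14 12 11 1)(2 10 6)(5 15 8)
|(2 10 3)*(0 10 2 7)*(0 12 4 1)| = 7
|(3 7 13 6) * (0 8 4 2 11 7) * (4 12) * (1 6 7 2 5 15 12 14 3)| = 4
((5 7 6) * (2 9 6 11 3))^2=(2 6 7 3 9 5 11)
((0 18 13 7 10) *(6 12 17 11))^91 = ((0 18 13 7 10)(6 12 17 11))^91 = (0 18 13 7 10)(6 11 17 12)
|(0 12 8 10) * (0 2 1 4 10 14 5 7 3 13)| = |(0 12 8 14 5 7 3 13)(1 4 10 2)| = 8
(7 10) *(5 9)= (5 9)(7 10)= [0, 1, 2, 3, 4, 9, 6, 10, 8, 5, 7]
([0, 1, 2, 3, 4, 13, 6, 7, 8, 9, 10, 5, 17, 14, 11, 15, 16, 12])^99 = [0, 1, 2, 3, 4, 11, 6, 7, 8, 9, 10, 14, 17, 5, 13, 15, 16, 12]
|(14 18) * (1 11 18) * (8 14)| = |(1 11 18 8 14)| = 5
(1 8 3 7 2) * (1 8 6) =(1 6)(2 8 3 7) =[0, 6, 8, 7, 4, 5, 1, 2, 3]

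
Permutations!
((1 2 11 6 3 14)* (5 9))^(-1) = ((1 2 11 6 3 14)(5 9))^(-1) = (1 14 3 6 11 2)(5 9)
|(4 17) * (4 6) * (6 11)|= 4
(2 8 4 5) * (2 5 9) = (2 8 4 9) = [0, 1, 8, 3, 9, 5, 6, 7, 4, 2]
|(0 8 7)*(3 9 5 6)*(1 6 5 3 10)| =|(0 8 7)(1 6 10)(3 9)| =6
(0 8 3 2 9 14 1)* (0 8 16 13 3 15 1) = [16, 8, 9, 2, 4, 5, 6, 7, 15, 14, 10, 11, 12, 3, 0, 1, 13] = (0 16 13 3 2 9 14)(1 8 15)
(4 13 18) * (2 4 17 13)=(2 4)(13 18 17)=[0, 1, 4, 3, 2, 5, 6, 7, 8, 9, 10, 11, 12, 18, 14, 15, 16, 13, 17]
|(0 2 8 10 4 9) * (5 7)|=6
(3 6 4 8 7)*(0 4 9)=(0 4 8 7 3 6 9)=[4, 1, 2, 6, 8, 5, 9, 3, 7, 0]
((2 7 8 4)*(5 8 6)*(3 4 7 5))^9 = (2 8 6 4 5 7 3)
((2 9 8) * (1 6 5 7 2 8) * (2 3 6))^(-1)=(1 9 2)(3 7 5 6)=((1 2 9)(3 6 5 7))^(-1)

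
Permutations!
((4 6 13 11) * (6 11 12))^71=((4 11)(6 13 12))^71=(4 11)(6 12 13)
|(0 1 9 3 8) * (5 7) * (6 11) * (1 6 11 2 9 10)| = |(11)(0 6 2 9 3 8)(1 10)(5 7)| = 6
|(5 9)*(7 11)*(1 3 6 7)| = 10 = |(1 3 6 7 11)(5 9)|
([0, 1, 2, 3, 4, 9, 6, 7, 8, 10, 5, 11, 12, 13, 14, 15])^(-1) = (15)(5 10 9)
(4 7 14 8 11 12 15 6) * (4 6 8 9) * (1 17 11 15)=(1 17 11 12)(4 7 14 9)(8 15)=[0, 17, 2, 3, 7, 5, 6, 14, 15, 4, 10, 12, 1, 13, 9, 8, 16, 11]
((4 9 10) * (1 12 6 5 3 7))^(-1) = (1 7 3 5 6 12)(4 10 9)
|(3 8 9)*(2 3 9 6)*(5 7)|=4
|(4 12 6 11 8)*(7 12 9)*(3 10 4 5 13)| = 11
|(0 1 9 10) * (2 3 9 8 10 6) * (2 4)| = 20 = |(0 1 8 10)(2 3 9 6 4)|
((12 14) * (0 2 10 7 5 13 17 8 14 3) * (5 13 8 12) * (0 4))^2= ((0 2 10 7 13 17 12 3 4)(5 8 14))^2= (0 10 13 12 4 2 7 17 3)(5 14 8)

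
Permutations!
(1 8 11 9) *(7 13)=(1 8 11 9)(7 13)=[0, 8, 2, 3, 4, 5, 6, 13, 11, 1, 10, 9, 12, 7]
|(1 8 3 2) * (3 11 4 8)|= 3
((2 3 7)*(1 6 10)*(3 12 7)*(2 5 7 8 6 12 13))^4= ((1 12 8 6 10)(2 13)(5 7))^4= (13)(1 10 6 8 12)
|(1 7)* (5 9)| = 2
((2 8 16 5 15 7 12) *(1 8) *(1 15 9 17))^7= ((1 8 16 5 9 17)(2 15 7 12))^7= (1 8 16 5 9 17)(2 12 7 15)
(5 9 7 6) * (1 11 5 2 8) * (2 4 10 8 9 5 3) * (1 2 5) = (1 11 3 5)(2 9 7 6 4 10 8) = [0, 11, 9, 5, 10, 1, 4, 6, 2, 7, 8, 3]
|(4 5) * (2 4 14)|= 4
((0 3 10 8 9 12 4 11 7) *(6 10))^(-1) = ((0 3 6 10 8 9 12 4 11 7))^(-1) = (0 7 11 4 12 9 8 10 6 3)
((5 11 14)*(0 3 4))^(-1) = (0 4 3)(5 14 11)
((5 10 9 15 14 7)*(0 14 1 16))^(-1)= (0 16 1 15 9 10 5 7 14)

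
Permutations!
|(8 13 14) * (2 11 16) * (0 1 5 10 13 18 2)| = |(0 1 5 10 13 14 8 18 2 11 16)| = 11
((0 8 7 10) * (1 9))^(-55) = ((0 8 7 10)(1 9))^(-55) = (0 8 7 10)(1 9)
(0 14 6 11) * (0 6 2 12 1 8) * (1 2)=[14, 8, 12, 3, 4, 5, 11, 7, 0, 9, 10, 6, 2, 13, 1]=(0 14 1 8)(2 12)(6 11)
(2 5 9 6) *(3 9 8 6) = (2 5 8 6)(3 9) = [0, 1, 5, 9, 4, 8, 2, 7, 6, 3]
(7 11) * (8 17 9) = [0, 1, 2, 3, 4, 5, 6, 11, 17, 8, 10, 7, 12, 13, 14, 15, 16, 9] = (7 11)(8 17 9)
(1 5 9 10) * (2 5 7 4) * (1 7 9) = (1 9 10 7 4 2 5) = [0, 9, 5, 3, 2, 1, 6, 4, 8, 10, 7]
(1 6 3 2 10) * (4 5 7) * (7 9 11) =(1 6 3 2 10)(4 5 9 11 7) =[0, 6, 10, 2, 5, 9, 3, 4, 8, 11, 1, 7]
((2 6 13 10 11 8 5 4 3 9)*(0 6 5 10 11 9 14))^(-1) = (0 14 3 4 5 2 9 10 8 11 13 6)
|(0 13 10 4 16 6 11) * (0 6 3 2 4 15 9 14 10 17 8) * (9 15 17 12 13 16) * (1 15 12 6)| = 30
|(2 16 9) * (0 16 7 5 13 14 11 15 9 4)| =|(0 16 4)(2 7 5 13 14 11 15 9)| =24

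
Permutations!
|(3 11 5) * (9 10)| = |(3 11 5)(9 10)| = 6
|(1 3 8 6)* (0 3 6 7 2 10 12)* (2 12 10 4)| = |(0 3 8 7 12)(1 6)(2 4)| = 10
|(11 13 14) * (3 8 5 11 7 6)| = 8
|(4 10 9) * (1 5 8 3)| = 12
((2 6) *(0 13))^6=((0 13)(2 6))^6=(13)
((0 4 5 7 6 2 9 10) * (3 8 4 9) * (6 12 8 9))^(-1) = ((0 6 2 3 9 10)(4 5 7 12 8))^(-1) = (0 10 9 3 2 6)(4 8 12 7 5)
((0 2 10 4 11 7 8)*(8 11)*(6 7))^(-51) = (11)(0 8 4 10 2) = ((0 2 10 4 8)(6 7 11))^(-51)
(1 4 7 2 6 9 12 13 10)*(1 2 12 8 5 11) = (1 4 7 12 13 10 2 6 9 8 5 11) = [0, 4, 6, 3, 7, 11, 9, 12, 5, 8, 2, 1, 13, 10]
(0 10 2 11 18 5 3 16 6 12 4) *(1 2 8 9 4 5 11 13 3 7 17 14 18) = (0 10 8 9 4)(1 2 13 3 16 6 12 5 7 17 14 18 11) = [10, 2, 13, 16, 0, 7, 12, 17, 9, 4, 8, 1, 5, 3, 18, 15, 6, 14, 11]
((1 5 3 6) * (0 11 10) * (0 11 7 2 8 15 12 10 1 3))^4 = ((0 7 2 8 15 12 10 11 1 5)(3 6))^4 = (0 15 1 2 10)(5 8 11 7 12)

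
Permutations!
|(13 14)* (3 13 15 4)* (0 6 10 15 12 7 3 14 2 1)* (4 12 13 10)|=35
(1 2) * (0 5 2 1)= (0 5 2)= [5, 1, 0, 3, 4, 2]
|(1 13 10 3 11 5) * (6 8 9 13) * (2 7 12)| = |(1 6 8 9 13 10 3 11 5)(2 7 12)| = 9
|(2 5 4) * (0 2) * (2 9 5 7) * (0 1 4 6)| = 4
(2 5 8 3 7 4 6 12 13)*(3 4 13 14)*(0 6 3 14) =(14)(0 6 12)(2 5 8 4 3 7 13) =[6, 1, 5, 7, 3, 8, 12, 13, 4, 9, 10, 11, 0, 2, 14]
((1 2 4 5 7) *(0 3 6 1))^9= ((0 3 6 1 2 4 5 7))^9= (0 3 6 1 2 4 5 7)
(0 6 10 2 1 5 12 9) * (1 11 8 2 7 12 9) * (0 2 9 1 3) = (0 6 10 7 12 3)(1 5)(2 11 8 9) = [6, 5, 11, 0, 4, 1, 10, 12, 9, 2, 7, 8, 3]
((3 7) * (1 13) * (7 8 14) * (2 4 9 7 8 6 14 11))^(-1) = ((1 13)(2 4 9 7 3 6 14 8 11))^(-1) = (1 13)(2 11 8 14 6 3 7 9 4)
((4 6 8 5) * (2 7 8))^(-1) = (2 6 4 5 8 7)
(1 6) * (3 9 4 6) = (1 3 9 4 6) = [0, 3, 2, 9, 6, 5, 1, 7, 8, 4]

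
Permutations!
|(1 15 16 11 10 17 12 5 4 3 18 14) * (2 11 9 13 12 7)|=|(1 15 16 9 13 12 5 4 3 18 14)(2 11 10 17 7)|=55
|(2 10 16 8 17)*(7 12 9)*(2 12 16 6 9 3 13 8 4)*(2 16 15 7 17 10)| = |(3 13 8 10 6 9 17 12)(4 16)(7 15)| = 8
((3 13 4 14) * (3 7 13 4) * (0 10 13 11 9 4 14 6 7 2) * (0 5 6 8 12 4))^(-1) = (0 9 11 7 6 5 2 14 3 13 10)(4 12 8)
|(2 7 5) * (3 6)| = 6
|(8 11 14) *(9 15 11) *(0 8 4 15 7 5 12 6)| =|(0 8 9 7 5 12 6)(4 15 11 14)| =28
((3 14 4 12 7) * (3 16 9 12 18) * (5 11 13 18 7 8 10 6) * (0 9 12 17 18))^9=((0 9 17 18 3 14 4 7 16 12 8 10 6 5 11 13))^9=(0 12 17 10 3 5 4 13 16 9 8 18 6 14 11 7)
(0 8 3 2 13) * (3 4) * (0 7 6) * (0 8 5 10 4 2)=[5, 1, 13, 0, 3, 10, 8, 6, 2, 9, 4, 11, 12, 7]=(0 5 10 4 3)(2 13 7 6 8)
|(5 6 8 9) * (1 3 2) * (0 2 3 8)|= 7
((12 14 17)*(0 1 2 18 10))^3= ((0 1 2 18 10)(12 14 17))^3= (0 18 1 10 2)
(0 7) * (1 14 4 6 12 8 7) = (0 1 14 4 6 12 8 7) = [1, 14, 2, 3, 6, 5, 12, 0, 7, 9, 10, 11, 8, 13, 4]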